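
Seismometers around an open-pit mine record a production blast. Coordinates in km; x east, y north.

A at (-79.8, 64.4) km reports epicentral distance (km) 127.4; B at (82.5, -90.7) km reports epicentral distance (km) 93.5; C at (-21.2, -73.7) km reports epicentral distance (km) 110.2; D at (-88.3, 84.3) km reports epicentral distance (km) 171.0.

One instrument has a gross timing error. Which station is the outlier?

A

Solve using three stations at a time. Using B, C, D (subtract circle equations pairwise → linear system) gives (x, y) ≈ (60.6, 0.2).
Distances from that point to each station vs reported:
  A: calculated 154.4 vs reported 127.4 → residual 27.0 km
  B: calculated 93.5 vs reported 93.5 → residual 0.0 km
  C: calculated 110.2 vs reported 110.2 → residual 0.0 km
  D: calculated 171.0 vs reported 171.0 → residual 0.0 km
B, C, D are mutually consistent (residuals ≈ 0); A is off by 27.0 km.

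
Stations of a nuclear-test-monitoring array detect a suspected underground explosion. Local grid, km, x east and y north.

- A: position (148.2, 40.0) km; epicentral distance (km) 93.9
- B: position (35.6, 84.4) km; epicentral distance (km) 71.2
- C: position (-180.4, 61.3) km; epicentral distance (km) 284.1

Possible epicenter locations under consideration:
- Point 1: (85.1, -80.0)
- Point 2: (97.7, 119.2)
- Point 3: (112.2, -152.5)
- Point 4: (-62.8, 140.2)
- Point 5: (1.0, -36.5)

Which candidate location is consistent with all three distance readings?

Point 2

For each candidate, compare |candidate − station| to the reported distance:
Point 1: residuals A 41.7, B 100.5, C 16.7 → max 100.5 km
Point 2: residuals A 0.0, B 0.0, C 0.0 → max 0.0 km
Point 3: residuals A 101.9, B 177.8, C 78.3 → max 177.8 km
Point 4: residuals A 139.7, B 41.9, C 142.5 → max 142.5 km
Point 5: residuals A 72.0, B 54.6, C 78.0 → max 78.0 km
Only Point 2 has all residuals ≈ 0.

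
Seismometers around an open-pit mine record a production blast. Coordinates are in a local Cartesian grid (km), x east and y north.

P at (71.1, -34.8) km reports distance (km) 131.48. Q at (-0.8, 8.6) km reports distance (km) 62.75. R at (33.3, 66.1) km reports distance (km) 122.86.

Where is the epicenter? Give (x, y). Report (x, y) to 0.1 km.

Circle about each station: (x − 71.1)² + (y + 34.8)² = 131.48²; (x + 0.8)² + (y − 8.6)² = 62.75²; (x − 33.3)² + (y − 66.1)² = 122.86².
Subtracting the P equation from the Q and R equations removes the quadratic terms:
-143.8 x + 86.8 y = 7157.78
-75.6 x + 201.8 y = 1404.26
Solving the 2×2 system: x ≈ -58.9, y ≈ -15.1 km.
Check against P (with the unrounded x, y): √((x − 71.1)²+(y + 34.8)²) = 131.48 ≈ 131.48 km. ✓

(-58.9, -15.1)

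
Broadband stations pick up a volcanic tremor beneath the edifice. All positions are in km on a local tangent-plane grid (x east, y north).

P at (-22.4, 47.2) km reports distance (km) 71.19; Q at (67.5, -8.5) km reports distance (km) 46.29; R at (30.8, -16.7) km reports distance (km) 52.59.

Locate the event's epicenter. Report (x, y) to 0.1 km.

(47.4, 33.2)

Circle about each station: (x + 22.4)² + (y − 47.2)² = 71.19²; (x − 67.5)² + (y + 8.5)² = 46.29²; (x − 30.8)² + (y + 16.7)² = 52.59².
Subtracting pairs of circle equations eliminates x²+y² and gives linear equations (the radical axes):
179.8 x − 111.4 y = 4824.15
106.4 x − 127.8 y = 800.24
Solving the 2×2 system: x ≈ 47.4, y ≈ 33.2 km.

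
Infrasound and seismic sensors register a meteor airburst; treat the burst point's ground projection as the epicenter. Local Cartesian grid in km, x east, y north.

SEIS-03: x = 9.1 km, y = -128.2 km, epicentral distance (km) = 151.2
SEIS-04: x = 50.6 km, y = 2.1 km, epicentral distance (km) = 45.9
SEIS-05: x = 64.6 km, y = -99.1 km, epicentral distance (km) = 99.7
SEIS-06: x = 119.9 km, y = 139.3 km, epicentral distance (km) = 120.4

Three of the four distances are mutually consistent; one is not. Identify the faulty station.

SEIS-06

Solve using three stations at a time. Using SEIS-03, SEIS-04, SEIS-05 (subtract circle equations pairwise → linear system) gives (x, y) ≈ (96.0, -4.5).
Distances from that point to each station vs reported:
  SEIS-03: calculated 151.2 vs reported 151.2 → residual 0.0 km
  SEIS-04: calculated 45.9 vs reported 45.9 → residual 0.0 km
  SEIS-05: calculated 99.7 vs reported 99.7 → residual 0.0 km
  SEIS-06: calculated 145.8 vs reported 120.4 → residual 25.4 km
SEIS-03, SEIS-04, SEIS-05 are mutually consistent (residuals ≈ 0); SEIS-06 is off by 25.4 km.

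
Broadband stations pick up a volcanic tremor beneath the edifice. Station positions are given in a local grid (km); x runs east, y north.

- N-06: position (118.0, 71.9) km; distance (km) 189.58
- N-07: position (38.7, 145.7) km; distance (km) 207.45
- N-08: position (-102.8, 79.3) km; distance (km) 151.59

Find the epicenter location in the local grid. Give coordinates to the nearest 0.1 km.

Circle about each station: (x − 118.0)² + (y − 71.9)² = 189.58²; (x − 38.7)² + (y − 145.7)² = 207.45²; (x + 102.8)² + (y − 79.3)² = 151.59².
Subtracting the N-06 equation from the N-07 and N-08 equations removes the quadratic terms:
-158.6 x + 147.6 y = -3462.36
-441.6 x + 14.8 y = 10723.77
Solving the 2×2 system: x ≈ -26.0, y ≈ -51.4 km.
Check against N-06 (with the unrounded x, y): √((x − 118.0)²+(y − 71.9)²) = 189.58 ≈ 189.58 km. ✓

(-26.0, -51.4)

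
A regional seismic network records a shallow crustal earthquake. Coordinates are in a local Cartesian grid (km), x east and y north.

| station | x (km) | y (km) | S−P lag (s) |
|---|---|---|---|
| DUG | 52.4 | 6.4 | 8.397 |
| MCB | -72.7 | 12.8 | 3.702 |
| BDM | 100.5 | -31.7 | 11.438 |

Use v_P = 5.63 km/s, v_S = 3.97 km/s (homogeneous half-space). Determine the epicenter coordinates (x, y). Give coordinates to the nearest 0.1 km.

(-53.5, -33.2)

Distance from S−P lag: d = Δt · v_P v_S / (v_P − v_S) = Δt · (5.63·3.97)/(5.63−3.97) ≈ 13.4645·Δt.
So d_DUG = 113.06, d_MCB = 49.85, d_BDM = 154.01 km.
Circle about each station: (x − 52.4)² + (y − 6.4)² = 113.06²; (x + 72.7)² + (y − 12.8)² = 49.85²; (x − 100.5)² + (y + 31.7)² = 154.01².
Subtracting the DUG equation from the MCB and BDM equations removes the quadratic terms:
-250.2 x + 12.8 y = 12959.95
96.2 x − 76.2 y = -2618.10
Solving the 2×2 system: x ≈ -53.5, y ≈ -33.2 km.
Check against DUG (with the unrounded x, y): √((x − 52.4)²+(y − 6.4)²) = 113.05 ≈ 113.06 km. ✓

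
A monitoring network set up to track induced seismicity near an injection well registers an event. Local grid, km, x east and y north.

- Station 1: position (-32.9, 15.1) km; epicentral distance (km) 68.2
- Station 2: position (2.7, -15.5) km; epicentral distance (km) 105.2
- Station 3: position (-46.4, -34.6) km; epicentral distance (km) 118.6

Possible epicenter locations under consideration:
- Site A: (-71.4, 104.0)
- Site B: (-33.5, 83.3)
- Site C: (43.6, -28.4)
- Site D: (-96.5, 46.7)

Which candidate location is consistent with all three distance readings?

For each candidate, compare |candidate − station| to the reported distance:
Site A: residuals Station 1 28.7, Station 2 35.4, Station 3 22.2 → max 35.4 km
Site B: residuals Station 1 0.0, Station 2 0.0, Station 3 0.0 → max 0.0 km
Site C: residuals Station 1 19.8, Station 2 62.3, Station 3 28.4 → max 62.3 km
Site D: residuals Station 1 2.8, Station 2 11.9, Station 3 23.1 → max 23.1 km
Only Site B has all residuals ≈ 0.

Site B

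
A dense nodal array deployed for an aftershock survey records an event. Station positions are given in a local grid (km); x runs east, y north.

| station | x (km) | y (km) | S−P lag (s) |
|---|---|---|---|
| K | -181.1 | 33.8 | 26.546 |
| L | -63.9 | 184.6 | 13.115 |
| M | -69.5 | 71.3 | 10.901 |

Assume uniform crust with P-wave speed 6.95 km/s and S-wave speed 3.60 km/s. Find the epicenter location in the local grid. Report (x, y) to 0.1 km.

(1.3, 111.5)

Distance from S−P lag: d = Δt · v_P v_S / (v_P − v_S) = Δt · (6.95·3.60)/(6.95−3.60) ≈ 7.4687·Δt.
So d_K = 198.26, d_L = 97.95, d_M = 81.42 km.
Circle about each station: (x + 181.1)² + (y − 33.8)² = 198.26²; (x + 63.9)² + (y − 184.6)² = 97.95²; (x + 69.5)² + (y − 71.3)² = 81.42².
Subtracting the K equation from the L and M equations removes the quadratic terms:
234.4 x + 301.6 y = 33933.55
223.2 x + 75.0 y = 8652.10
Solving the 2×2 system: x ≈ 1.3, y ≈ 111.5 km.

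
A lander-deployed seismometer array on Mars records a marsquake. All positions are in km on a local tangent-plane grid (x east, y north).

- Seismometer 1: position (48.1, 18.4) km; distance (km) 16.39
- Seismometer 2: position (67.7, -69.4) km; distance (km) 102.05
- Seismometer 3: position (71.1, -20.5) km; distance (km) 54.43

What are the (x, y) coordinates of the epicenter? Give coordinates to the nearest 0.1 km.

x ≈ 57.1 km, y ≈ 32.1 km

Circle about each station: (x − 48.1)² + (y − 18.4)² = 16.39²; (x − 67.7)² + (y + 69.4)² = 102.05²; (x − 71.1)² + (y + 20.5)² = 54.43².
Subtracting the Seismometer 1 equation from the Seismometer 2 and Seismometer 3 equations removes the quadratic terms:
39.2 x − 175.6 y = -3398.09
46.0 x − 77.8 y = 129.30
Solving the 2×2 system: x ≈ 57.1, y ≈ 32.1 km.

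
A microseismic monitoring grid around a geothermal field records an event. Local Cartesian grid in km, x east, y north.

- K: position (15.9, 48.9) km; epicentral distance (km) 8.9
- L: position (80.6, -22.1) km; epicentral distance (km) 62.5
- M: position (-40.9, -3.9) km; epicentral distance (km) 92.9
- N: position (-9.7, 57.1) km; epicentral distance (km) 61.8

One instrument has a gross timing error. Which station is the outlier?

K

Solve using three stations at a time. Using L, M, N (subtract circle equations pairwise → linear system) gives (x, y) ≈ (45.7, 29.7).
Distances from that point to each station vs reported:
  K: calculated 35.4 vs reported 8.9 → residual 26.5 km
  L: calculated 62.5 vs reported 62.5 → residual 0.0 km
  M: calculated 92.9 vs reported 92.9 → residual 0.0 km
  N: calculated 61.8 vs reported 61.8 → residual 0.0 km
L, M, N are mutually consistent (residuals ≈ 0); K is off by 26.5 km.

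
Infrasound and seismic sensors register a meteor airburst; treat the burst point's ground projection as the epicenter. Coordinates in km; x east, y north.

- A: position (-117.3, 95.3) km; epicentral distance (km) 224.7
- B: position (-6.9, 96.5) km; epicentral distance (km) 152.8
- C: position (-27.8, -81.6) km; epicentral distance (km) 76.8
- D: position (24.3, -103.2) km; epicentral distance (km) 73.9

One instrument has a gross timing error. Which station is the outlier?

Solve using three stations at a time. Using A, B, D (subtract circle equations pairwise → linear system) gives (x, y) ≈ (62.3, -39.8).
Distances from that point to each station vs reported:
  A: calculated 224.7 vs reported 224.7 → residual 0.0 km
  B: calculated 152.8 vs reported 152.8 → residual 0.0 km
  C: calculated 99.3 vs reported 76.8 → residual 22.5 km
  D: calculated 74.0 vs reported 73.9 → residual 0.1 km
A, B, D are mutually consistent (residuals ≈ 0); C is off by 22.5 km.

C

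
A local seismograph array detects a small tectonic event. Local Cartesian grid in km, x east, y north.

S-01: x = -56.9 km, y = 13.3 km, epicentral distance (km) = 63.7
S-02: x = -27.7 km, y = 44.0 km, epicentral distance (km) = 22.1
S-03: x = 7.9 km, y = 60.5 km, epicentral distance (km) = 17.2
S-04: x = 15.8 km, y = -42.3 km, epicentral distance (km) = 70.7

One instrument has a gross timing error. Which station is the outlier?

Solve using three stations at a time. Using S-01, S-02, S-03 (subtract circle equations pairwise → linear system) gives (x, y) ≈ (-8.1, 54.3).
Distances from that point to each station vs reported:
  S-01: calculated 63.7 vs reported 63.7 → residual 0.0 km
  S-02: calculated 22.1 vs reported 22.1 → residual 0.0 km
  S-03: calculated 17.2 vs reported 17.2 → residual 0.0 km
  S-04: calculated 99.5 vs reported 70.7 → residual 28.8 km
S-01, S-02, S-03 are mutually consistent (residuals ≈ 0); S-04 is off by 28.8 km.

S-04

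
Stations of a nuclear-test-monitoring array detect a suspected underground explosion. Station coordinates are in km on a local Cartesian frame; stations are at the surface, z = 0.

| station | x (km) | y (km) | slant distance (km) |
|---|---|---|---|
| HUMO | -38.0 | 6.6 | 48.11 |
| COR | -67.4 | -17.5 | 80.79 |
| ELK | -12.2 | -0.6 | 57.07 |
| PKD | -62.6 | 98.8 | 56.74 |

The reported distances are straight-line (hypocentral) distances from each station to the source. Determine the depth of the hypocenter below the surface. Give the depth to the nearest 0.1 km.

Each station gives a sphere (x−x_i)² + (y−y_i)² + z² = d_i² (stations at z=0).
Subtracting the HUMO sphere from COR and ELK: z² cancels, leaving linear equations in x and y:
-58.8 x − 48.2 y = -851.00
51.6 x − 14.4 y = -2280.77
Solving: x ≈ -29.299, y ≈ 53.398 km (keep extra digits for the depth step; rounded: -29.3, 53.4).
Then from the HUMO sphere: z² = 48.11² − (x + 38.0)² − (y − 6.6)² with x = -29.299, y = 53.398, so z ≈ 6.987 ≈ 7.0 km.

z ≈ 7.0 km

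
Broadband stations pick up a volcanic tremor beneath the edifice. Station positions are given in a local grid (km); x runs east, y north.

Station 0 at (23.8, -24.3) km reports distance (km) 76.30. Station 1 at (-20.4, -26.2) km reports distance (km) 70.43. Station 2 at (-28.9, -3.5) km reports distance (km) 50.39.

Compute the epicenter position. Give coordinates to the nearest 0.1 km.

(-11.0, 43.6)

Circle about each station: (x − 23.8)² + (y + 24.3)² = 76.30²; (x + 20.4)² + (y + 26.2)² = 70.43²; (x + 28.9)² + (y + 3.5)² = 50.39².
Subtracting the Station 0 equation from the Station 1 and Station 2 equations removes the quadratic terms:
-88.4 x − 3.8 y = 806.98
-105.4 x + 41.6 y = 2973.07
Solving the 2×2 system: x ≈ -11.0, y ≈ 43.6 km.
Check against Station 0 (with the unrounded x, y): √((x − 23.8)²+(y + 24.3)²) = 76.29 ≈ 76.30 km. ✓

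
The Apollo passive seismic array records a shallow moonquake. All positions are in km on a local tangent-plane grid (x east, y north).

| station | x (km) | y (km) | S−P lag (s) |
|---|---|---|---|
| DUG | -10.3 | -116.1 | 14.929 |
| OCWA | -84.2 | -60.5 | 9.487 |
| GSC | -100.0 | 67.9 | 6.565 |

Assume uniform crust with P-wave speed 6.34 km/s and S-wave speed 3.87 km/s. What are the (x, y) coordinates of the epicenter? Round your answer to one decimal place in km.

Distance from S−P lag: d = Δt · v_P v_S / (v_P − v_S) = Δt · (6.34·3.87)/(6.34−3.87) ≈ 9.9335·Δt.
So d_DUG = 148.30, d_OCWA = 94.24, d_GSC = 65.21 km.
Circle about each station: (x + 10.3)² + (y + 116.1)² = 148.30²; (x + 84.2)² + (y + 60.5)² = 94.24²; (x + 100.0)² + (y − 67.9)² = 65.21².
Subtracting the DUG equation from the OCWA and GSC equations removes the quadratic terms:
-147.8 x + 111.2 y = 10276.30
-179.4 x + 368.0 y = 18765.66
Solving the 2×2 system: x ≈ -49.2, y ≈ 27.0 km.

-49.2 km east, 27.0 km north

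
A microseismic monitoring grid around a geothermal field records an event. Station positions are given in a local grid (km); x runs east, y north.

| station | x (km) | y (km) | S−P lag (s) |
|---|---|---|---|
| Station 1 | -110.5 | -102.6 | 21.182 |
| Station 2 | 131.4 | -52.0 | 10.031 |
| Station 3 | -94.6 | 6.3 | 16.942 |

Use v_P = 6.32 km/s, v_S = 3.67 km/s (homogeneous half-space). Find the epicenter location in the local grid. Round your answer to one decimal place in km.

(52.3, -13.9)

Distance from S−P lag: d = Δt · v_P v_S / (v_P − v_S) = Δt · (6.32·3.67)/(6.32−3.67) ≈ 8.7526·Δt.
So d_Station 1 = 185.40, d_Station 2 = 87.80, d_Station 3 = 148.29 km.
Circle about each station: (x + 110.5)² + (y + 102.6)² = 185.40²; (x − 131.4)² + (y + 52.0)² = 87.80²; (x + 94.6)² + (y − 6.3)² = 148.29².
Subtracting the Station 1 equation from the Station 2 and Station 3 equations removes the quadratic terms:
483.8 x + 101.2 y = 23897.27
31.8 x + 217.8 y = -1364.92
Solving the 2×2 system: x ≈ 52.3, y ≈ -13.9 km.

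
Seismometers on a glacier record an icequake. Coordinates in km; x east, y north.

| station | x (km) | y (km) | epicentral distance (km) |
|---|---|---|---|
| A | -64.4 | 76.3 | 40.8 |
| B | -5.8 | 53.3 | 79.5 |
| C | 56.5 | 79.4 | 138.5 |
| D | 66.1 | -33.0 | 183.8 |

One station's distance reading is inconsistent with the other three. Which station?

A

Solve using three stations at a time. Using B, C, D (subtract circle equations pairwise → linear system) gives (x, y) ≈ (-81.9, 75.9).
Distances from that point to each station vs reported:
  A: calculated 17.5 vs reported 40.8 → residual 23.3 km
  B: calculated 79.4 vs reported 79.5 → residual 0.1 km
  C: calculated 138.4 vs reported 138.5 → residual 0.1 km
  D: calculated 183.7 vs reported 183.8 → residual 0.1 km
B, C, D are mutually consistent (residuals ≈ 0); A is off by 23.3 km.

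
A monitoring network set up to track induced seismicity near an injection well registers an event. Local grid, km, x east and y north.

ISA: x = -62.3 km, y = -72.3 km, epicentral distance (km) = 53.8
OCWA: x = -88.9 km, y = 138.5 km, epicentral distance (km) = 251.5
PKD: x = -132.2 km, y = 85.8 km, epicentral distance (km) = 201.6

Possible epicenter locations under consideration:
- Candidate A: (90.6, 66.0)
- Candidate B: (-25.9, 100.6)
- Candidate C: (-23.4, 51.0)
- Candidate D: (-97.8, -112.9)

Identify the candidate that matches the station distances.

Candidate D

For each candidate, compare |candidate − station| to the reported distance:
Candidate A: residuals ISA 152.4, OCWA 57.9, PKD 22.1 → max 152.4 km
Candidate B: residuals ISA 122.9, OCWA 178.0, PKD 94.3 → max 178.0 km
Candidate C: residuals ISA 75.5, OCWA 142.2, PKD 87.4 → max 142.2 km
Candidate D: residuals ISA 0.1, OCWA 0.1, PKD 0.1 → max 0.1 km
Only Candidate D has all residuals ≈ 0.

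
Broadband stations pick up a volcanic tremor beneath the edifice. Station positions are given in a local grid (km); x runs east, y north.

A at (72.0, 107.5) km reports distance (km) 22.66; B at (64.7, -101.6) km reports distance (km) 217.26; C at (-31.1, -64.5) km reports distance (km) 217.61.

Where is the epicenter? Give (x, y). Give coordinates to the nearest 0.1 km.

Circle about each station: (x − 72.0)² + (y − 107.5)² = 22.66²; (x − 64.7)² + (y + 101.6)² = 217.26²; (x + 31.1)² + (y + 64.5)² = 217.61².
Subtracting pairs of circle equations eliminates x²+y² and gives linear equations (the radical axes):
-14.6 x − 418.2 y = -48920.03
-206.2 x − 344.0 y = -58453.43
Solving the 2×2 system: x ≈ 93.8, y ≈ 113.7 km.
Check against A (with the unrounded x, y): √((x − 72.0)²+(y − 107.5)²) = 22.66 ≈ 22.66 km. ✓

93.8 km east, 113.7 km north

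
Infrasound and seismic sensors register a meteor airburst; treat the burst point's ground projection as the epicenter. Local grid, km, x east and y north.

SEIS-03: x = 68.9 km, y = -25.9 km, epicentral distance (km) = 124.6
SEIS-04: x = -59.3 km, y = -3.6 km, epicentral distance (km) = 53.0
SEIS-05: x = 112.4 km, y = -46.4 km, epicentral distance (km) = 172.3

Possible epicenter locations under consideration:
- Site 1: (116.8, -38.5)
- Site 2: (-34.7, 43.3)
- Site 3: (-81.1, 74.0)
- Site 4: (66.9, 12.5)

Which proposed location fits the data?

For each candidate, compare |candidate − station| to the reported distance:
Site 1: residuals SEIS-03 75.1, SEIS-04 126.5, SEIS-05 163.3 → max 163.3 km
Site 2: residuals SEIS-03 0.0, SEIS-04 0.0, SEIS-05 0.0 → max 0.0 km
Site 3: residuals SEIS-03 55.6, SEIS-04 27.6, SEIS-05 55.6 → max 55.6 km
Site 4: residuals SEIS-03 86.1, SEIS-04 74.2, SEIS-05 97.9 → max 97.9 km
Only Site 2 has all residuals ≈ 0.

Site 2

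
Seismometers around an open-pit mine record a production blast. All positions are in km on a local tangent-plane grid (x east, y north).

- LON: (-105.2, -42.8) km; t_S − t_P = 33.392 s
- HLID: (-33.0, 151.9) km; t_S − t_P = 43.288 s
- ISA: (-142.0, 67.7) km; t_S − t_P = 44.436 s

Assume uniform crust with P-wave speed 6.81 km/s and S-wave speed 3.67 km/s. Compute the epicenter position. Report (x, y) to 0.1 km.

139.6 km east, -146.3 km north

Distance from S−P lag: d = Δt · v_P v_S / (v_P − v_S) = Δt · (6.81·3.67)/(6.81−3.67) ≈ 7.9595·Δt.
So d_LON = 265.78, d_HLID = 344.55, d_ISA = 353.69 km.
Circle about each station: (x + 105.2)² + (y + 42.8)² = 265.78²; (x + 33.0)² + (y − 151.9)² = 344.55²; (x + 142.0)² + (y − 67.7)² = 353.69².
Subtracting pairs of circle equations eliminates x²+y² and gives linear equations (the radical axes):
144.4 x + 389.4 y = -36811.96
-73.6 x + 221.0 y = -42609.20
Solving the 2×2 system: x ≈ 139.6, y ≈ -146.3 km.
Check against LON (with the unrounded x, y): √((x + 105.2)²+(y + 42.8)²) = 265.79 ≈ 265.78 km. ✓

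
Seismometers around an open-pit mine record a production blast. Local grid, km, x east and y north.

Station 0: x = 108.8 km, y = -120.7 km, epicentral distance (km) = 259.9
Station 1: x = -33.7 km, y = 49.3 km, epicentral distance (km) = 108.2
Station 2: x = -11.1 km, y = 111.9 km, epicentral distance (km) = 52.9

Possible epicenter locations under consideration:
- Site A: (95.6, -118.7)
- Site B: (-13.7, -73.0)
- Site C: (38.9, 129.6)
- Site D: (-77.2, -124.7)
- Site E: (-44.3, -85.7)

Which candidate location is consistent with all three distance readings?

For each candidate, compare |candidate − station| to the reported distance:
Site A: residuals Station 0 246.5, Station 1 103.8, Station 2 201.2 → max 246.5 km
Site B: residuals Station 0 128.4, Station 1 15.7, Station 2 132.0 → max 132.0 km
Site C: residuals Station 0 0.0, Station 1 0.1, Station 2 0.1 → max 0.1 km
Site D: residuals Station 0 73.9, Station 1 71.2, Station 2 192.8 → max 192.8 km
Site E: residuals Station 0 102.9, Station 1 27.2, Station 2 147.5 → max 147.5 km
Only Site C has all residuals ≈ 0.

Site C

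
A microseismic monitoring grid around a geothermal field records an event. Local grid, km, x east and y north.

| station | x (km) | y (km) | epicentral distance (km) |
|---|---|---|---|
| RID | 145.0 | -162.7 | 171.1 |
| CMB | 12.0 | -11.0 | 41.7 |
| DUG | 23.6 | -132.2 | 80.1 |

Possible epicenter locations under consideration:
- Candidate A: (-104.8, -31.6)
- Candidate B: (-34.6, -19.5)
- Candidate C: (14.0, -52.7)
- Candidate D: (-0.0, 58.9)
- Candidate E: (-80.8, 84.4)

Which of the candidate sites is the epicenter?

For each candidate, compare |candidate − station| to the reported distance:
Candidate A: residuals RID 111.0, CMB 76.9, DUG 83.0 → max 111.0 km
Candidate B: residuals RID 58.6, CMB 5.7, DUG 46.7 → max 58.6 km
Candidate C: residuals RID 0.0, CMB 0.0, DUG 0.0 → max 0.0 km
Candidate D: residuals RID 93.7, CMB 29.2, DUG 112.5 → max 112.5 km
Candidate E: residuals RID 163.6, CMB 91.4, DUG 160.3 → max 163.6 km
Only Candidate C has all residuals ≈ 0.

Candidate C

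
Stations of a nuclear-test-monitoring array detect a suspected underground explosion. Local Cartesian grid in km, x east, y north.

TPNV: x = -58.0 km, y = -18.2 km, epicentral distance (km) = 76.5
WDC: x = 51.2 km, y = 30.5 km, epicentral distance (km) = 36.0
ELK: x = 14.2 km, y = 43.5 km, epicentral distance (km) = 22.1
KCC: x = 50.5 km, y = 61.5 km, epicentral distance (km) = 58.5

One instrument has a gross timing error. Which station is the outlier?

Solve using three stations at a time. Using TPNV, ELK, KCC (subtract circle equations pairwise → linear system) gives (x, y) ≈ (6.8, 22.5).
Distances from that point to each station vs reported:
  TPNV: calculated 76.5 vs reported 76.5 → residual 0.0 km
  WDC: calculated 45.1 vs reported 36.0 → residual 9.1 km
  ELK: calculated 22.2 vs reported 22.1 → residual 0.1 km
  KCC: calculated 58.6 vs reported 58.5 → residual 0.1 km
TPNV, ELK, KCC are mutually consistent (residuals ≈ 0); WDC is off by 9.1 km.

WDC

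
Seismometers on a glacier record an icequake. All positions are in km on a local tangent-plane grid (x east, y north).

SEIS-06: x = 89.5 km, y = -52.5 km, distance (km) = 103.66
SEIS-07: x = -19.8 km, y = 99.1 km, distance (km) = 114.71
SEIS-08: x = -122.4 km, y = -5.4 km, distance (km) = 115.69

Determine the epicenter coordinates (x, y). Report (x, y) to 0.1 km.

Circle about each station: (x − 89.5)² + (y + 52.5)² = 103.66²; (x + 19.8)² + (y − 99.1)² = 114.71²; (x + 122.4)² + (y + 5.4)² = 115.69².
Subtracting the SEIS-06 equation from the SEIS-07 and SEIS-08 equations removes the quadratic terms:
-218.6 x + 303.2 y = -2966.64
-423.8 x + 94.2 y = 1605.64
Solving the 2×2 system: x ≈ -7.1, y ≈ -14.9 km.

x ≈ -7.1 km, y ≈ -14.9 km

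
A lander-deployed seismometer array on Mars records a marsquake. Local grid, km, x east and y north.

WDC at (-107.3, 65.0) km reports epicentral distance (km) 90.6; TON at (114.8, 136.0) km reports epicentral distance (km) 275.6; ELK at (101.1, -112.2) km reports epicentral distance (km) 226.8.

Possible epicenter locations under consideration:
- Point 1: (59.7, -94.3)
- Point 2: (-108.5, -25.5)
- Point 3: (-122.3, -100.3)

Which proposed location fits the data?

Point 2

For each candidate, compare |candidate − station| to the reported distance:
Point 1: residuals WDC 140.2, TON 38.8, ELK 181.7 → max 181.7 km
Point 2: residuals WDC 0.1, TON 0.0, ELK 0.0 → max 0.1 km
Point 3: residuals WDC 75.4, TON 59.1, ELK 3.1 → max 75.4 km
Only Point 2 has all residuals ≈ 0.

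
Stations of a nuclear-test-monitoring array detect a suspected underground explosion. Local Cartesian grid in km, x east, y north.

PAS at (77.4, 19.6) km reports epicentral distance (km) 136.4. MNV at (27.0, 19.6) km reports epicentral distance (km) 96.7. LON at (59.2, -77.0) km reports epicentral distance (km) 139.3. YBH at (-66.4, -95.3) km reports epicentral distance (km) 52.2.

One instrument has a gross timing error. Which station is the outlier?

Solve using three stations at a time. Using PAS, MNV, YBH (subtract circle equations pairwise → linear system) gives (x, y) ≈ (-39.6, -50.5).
Distances from that point to each station vs reported:
  PAS: calculated 136.4 vs reported 136.4 → residual 0.0 km
  MNV: calculated 96.7 vs reported 96.7 → residual 0.0 km
  LON: calculated 102.3 vs reported 139.3 → residual 37.0 km
  YBH: calculated 52.2 vs reported 52.2 → residual 0.0 km
PAS, MNV, YBH are mutually consistent (residuals ≈ 0); LON is off by 37.0 km.

LON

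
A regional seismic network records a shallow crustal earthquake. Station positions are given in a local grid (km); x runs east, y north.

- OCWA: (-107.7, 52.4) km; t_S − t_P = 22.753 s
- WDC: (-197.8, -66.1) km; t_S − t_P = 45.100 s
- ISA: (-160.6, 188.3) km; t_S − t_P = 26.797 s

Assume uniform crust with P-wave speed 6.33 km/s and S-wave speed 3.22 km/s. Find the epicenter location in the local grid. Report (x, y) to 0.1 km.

x ≈ 9.5 km, y ≈ 144.6 km

Distance from S−P lag: d = Δt · v_P v_S / (v_P − v_S) = Δt · (6.33·3.22)/(6.33−3.22) ≈ 6.5539·Δt.
So d_OCWA = 149.12, d_WDC = 295.58, d_ISA = 175.62 km.
Circle about each station: (x + 107.7)² + (y − 52.4)² = 149.12²; (x + 197.8)² + (y + 66.1)² = 295.58²; (x + 160.6)² + (y − 188.3)² = 175.62².
Subtracting the OCWA equation from the WDC and ISA equations removes the quadratic terms:
-180.2 x − 237.0 y = -35981.76
-105.8 x + 271.8 y = 38298.59
Solving the 2×2 system: x ≈ 9.5, y ≈ 144.6 km.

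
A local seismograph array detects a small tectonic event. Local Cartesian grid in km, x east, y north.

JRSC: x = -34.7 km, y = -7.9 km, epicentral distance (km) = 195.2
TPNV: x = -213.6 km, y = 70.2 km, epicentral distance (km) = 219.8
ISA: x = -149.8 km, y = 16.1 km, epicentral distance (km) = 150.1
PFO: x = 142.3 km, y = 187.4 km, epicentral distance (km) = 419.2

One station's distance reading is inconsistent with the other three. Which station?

JRSC

Solve using three stations at a time. Using TPNV, ISA, PFO (subtract circle equations pairwise → linear system) gives (x, y) ≈ (-128.6, -132.5).
Distances from that point to each station vs reported:
  JRSC: calculated 156.0 vs reported 195.2 → residual 39.2 km
  TPNV: calculated 219.8 vs reported 219.8 → residual 0.0 km
  ISA: calculated 150.1 vs reported 150.1 → residual 0.0 km
  PFO: calculated 419.2 vs reported 419.2 → residual 0.0 km
TPNV, ISA, PFO are mutually consistent (residuals ≈ 0); JRSC is off by 39.2 km.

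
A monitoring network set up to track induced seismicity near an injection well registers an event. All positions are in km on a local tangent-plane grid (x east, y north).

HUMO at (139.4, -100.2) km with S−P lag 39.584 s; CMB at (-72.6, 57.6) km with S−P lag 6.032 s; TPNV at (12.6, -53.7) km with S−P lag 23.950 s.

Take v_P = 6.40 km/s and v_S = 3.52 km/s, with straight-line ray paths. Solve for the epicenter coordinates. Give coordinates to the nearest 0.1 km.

Distance from S−P lag: d = Δt · v_P v_S / (v_P − v_S) = Δt · (6.40·3.52)/(6.40−3.52) ≈ 7.8222·Δt.
So d_HUMO = 309.63, d_CMB = 47.18, d_TPNV = 187.34 km.
Circle about each station: (x − 139.4)² + (y + 100.2)² = 309.63²; (x + 72.6)² + (y − 57.6)² = 47.18²; (x − 12.6)² + (y + 53.7)² = 187.34².
Subtracting the HUMO equation from the CMB and TPNV equations removes the quadratic terms:
-424.0 x + 315.6 y = 72760.90
-253.6 x + 93.0 y = 34344.51
Solving the 2×2 system: x ≈ -100.3, y ≈ 95.8 km.
Check against HUMO (with the unrounded x, y): √((x − 139.4)²+(y + 100.2)²) = 309.63 ≈ 309.63 km. ✓

-100.3 km east, 95.8 km north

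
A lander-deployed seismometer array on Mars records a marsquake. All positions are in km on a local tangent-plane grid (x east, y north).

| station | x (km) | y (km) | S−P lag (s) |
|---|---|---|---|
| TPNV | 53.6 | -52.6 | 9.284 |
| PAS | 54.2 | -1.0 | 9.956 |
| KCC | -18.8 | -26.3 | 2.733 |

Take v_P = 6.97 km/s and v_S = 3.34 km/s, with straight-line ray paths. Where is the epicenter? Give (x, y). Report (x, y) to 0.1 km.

(-2.0, -31.3)

Distance from S−P lag: d = Δt · v_P v_S / (v_P − v_S) = Δt · (6.97·3.34)/(6.97−3.34) ≈ 6.4132·Δt.
So d_TPNV = 59.54, d_PAS = 63.85, d_KCC = 17.53 km.
Circle about each station: (x − 53.6)² + (y + 52.6)² = 59.54²; (x − 54.2)² + (y + 1.0)² = 63.85²; (x + 18.8)² + (y + 26.3)² = 17.53².
Subtracting pairs of circle equations eliminates x²+y² and gives linear equations (the radical axes):
1.2 x + 103.2 y = -3232.89
-144.8 x + 52.6 y = -1356.88
Solving the 2×2 system: x ≈ -2.0, y ≈ -31.3 km.
Check against TPNV (with the unrounded x, y): √((x − 53.6)²+(y + 52.6)²) = 59.54 ≈ 59.54 km. ✓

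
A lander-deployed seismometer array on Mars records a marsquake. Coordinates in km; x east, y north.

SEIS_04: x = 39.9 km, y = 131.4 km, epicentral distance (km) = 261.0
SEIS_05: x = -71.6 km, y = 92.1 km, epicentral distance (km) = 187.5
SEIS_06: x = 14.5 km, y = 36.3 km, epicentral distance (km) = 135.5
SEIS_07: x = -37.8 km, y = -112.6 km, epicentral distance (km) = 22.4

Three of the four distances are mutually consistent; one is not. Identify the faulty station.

SEIS_04

Solve using three stations at a time. Using SEIS_05, SEIS_06, SEIS_07 (subtract circle equations pairwise → linear system) gives (x, y) ≈ (-31.7, -91.1).
Distances from that point to each station vs reported:
  SEIS_04: calculated 233.7 vs reported 261.0 → residual 27.3 km
  SEIS_05: calculated 187.5 vs reported 187.5 → residual 0.0 km
  SEIS_06: calculated 135.5 vs reported 135.5 → residual 0.0 km
  SEIS_07: calculated 22.4 vs reported 22.4 → residual 0.0 km
SEIS_05, SEIS_06, SEIS_07 are mutually consistent (residuals ≈ 0); SEIS_04 is off by 27.3 km.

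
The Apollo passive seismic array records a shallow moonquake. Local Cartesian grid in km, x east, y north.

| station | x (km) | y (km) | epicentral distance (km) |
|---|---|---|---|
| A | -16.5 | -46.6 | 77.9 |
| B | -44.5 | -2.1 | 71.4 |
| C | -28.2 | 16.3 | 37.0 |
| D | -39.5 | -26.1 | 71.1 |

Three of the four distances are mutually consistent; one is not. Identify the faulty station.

B

Solve using three stations at a time. Using A, C, D (subtract circle equations pairwise → linear system) gives (x, y) ≈ (7.0, 27.7).
Distances from that point to each station vs reported:
  A: calculated 77.9 vs reported 77.9 → residual 0.0 km
  B: calculated 59.5 vs reported 71.4 → residual 11.9 km
  C: calculated 37.0 vs reported 37.0 → residual 0.0 km
  D: calculated 71.1 vs reported 71.1 → residual 0.0 km
A, C, D are mutually consistent (residuals ≈ 0); B is off by 11.9 km.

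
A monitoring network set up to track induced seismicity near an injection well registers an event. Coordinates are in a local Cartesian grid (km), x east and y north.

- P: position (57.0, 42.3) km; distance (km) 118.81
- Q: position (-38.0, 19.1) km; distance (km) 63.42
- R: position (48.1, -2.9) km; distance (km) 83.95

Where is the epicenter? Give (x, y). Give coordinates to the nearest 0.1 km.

Circle about each station: (x − 57.0)² + (y − 42.3)² = 118.81²; (x + 38.0)² + (y − 19.1)² = 63.42²; (x − 48.1)² + (y + 2.9)² = 83.95².
Subtracting pairs of circle equations eliminates x²+y² and gives linear equations (the radical axes):
-190.0 x − 46.4 y = 6864.24
-17.8 x − 90.4 y = 4351.94
Solving the 2×2 system: x ≈ -25.6, y ≈ -43.1 km.
Check against P (with the unrounded x, y): √((x − 57.0)²+(y − 42.3)²) = 118.81 ≈ 118.81 km. ✓

-25.6 km east, -43.1 km north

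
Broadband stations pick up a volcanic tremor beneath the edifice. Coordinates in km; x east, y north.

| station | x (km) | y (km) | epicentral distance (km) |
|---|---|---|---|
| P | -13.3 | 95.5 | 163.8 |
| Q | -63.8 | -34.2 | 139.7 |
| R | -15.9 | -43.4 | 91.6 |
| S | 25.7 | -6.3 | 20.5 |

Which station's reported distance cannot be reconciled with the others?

Solve using three stations at a time. Using P, Q, R (subtract circle equations pairwise → linear system) gives (x, y) ≈ (75.7, -42.0).
Distances from that point to each station vs reported:
  P: calculated 163.8 vs reported 163.8 → residual 0.0 km
  Q: calculated 139.7 vs reported 139.7 → residual 0.0 km
  R: calculated 91.6 vs reported 91.6 → residual 0.0 km
  S: calculated 61.4 vs reported 20.5 → residual 40.9 km
P, Q, R are mutually consistent (residuals ≈ 0); S is off by 40.9 km.

S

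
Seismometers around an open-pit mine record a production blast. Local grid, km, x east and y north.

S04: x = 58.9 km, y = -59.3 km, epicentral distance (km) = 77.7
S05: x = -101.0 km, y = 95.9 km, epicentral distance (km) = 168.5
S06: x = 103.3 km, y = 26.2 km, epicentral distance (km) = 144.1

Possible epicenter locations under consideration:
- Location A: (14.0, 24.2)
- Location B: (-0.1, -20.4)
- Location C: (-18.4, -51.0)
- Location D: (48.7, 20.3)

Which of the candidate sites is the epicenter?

For each candidate, compare |candidate − station| to the reported distance:
Location A: residuals S04 17.1, S05 33.0, S06 54.8 → max 54.8 km
Location B: residuals S04 7.0, S05 14.5, S06 30.7 → max 30.7 km
Location C: residuals S04 0.0, S05 0.0, S06 0.0 → max 0.0 km
Location D: residuals S04 2.6, S05 0.8, S06 89.2 → max 89.2 km
Only Location C has all residuals ≈ 0.

Location C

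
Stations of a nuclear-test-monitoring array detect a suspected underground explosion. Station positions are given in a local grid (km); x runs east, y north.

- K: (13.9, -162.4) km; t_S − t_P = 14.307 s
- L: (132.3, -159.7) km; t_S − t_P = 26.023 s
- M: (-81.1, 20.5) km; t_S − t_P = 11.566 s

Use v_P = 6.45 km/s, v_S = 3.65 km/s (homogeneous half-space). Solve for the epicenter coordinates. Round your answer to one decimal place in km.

Distance from S−P lag: d = Δt · v_P v_S / (v_P − v_S) = Δt · (6.45·3.65)/(6.45−3.65) ≈ 8.4080·Δt.
So d_K = 120.29, d_L = 218.80, d_M = 97.25 km.
Circle about each station: (x − 13.9)² + (y + 162.4)² = 120.29²; (x − 132.3)² + (y + 159.7)² = 218.80²; (x + 81.1)² + (y − 20.5)² = 97.25².
Subtracting pairs of circle equations eliminates x²+y² and gives linear equations (the radical axes):
236.8 x + 5.4 y = -16963.35
-190.0 x + 365.8 y = -14557.39
Solving the 2×2 system: x ≈ -69.9, y ≈ -76.1 km.
Check against K (with the unrounded x, y): √((x − 13.9)²+(y + 162.4)²) = 120.29 ≈ 120.29 km. ✓

(-69.9, -76.1)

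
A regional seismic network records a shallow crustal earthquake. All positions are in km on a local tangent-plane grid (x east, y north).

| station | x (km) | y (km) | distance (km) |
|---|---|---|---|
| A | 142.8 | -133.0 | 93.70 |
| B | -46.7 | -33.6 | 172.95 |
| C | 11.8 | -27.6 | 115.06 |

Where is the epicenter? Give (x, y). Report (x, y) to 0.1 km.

Circle about each station: (x − 142.8)² + (y + 133.0)² = 93.70²; (x + 46.7)² + (y + 33.6)² = 172.95²; (x − 11.8)² + (y + 27.6)² = 115.06².
Subtracting the A equation from the B and C equations removes the quadratic terms:
-379.0 x + 198.8 y = -55903.00
-262.0 x + 210.8 y = -41638.95
Solving the 2×2 system: x ≈ 126.1, y ≈ -40.8 km.

(126.1, -40.8)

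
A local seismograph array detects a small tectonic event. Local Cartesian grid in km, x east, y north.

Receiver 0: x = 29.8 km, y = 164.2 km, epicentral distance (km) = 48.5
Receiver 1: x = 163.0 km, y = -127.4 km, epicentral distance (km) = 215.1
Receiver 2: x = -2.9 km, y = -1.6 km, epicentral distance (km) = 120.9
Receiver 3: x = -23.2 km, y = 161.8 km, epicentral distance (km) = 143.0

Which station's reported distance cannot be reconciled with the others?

Receiver 0

Solve using three stations at a time. Using Receiver 1, Receiver 2, Receiver 3 (subtract circle equations pairwise → linear system) gives (x, y) ≈ (90.5, 75.1).
Distances from that point to each station vs reported:
  Receiver 0: calculated 107.8 vs reported 48.5 → residual 59.3 km
  Receiver 1: calculated 215.1 vs reported 215.1 → residual 0.0 km
  Receiver 2: calculated 120.9 vs reported 120.9 → residual 0.0 km
  Receiver 3: calculated 143.0 vs reported 143.0 → residual 0.0 km
Receiver 1, Receiver 2, Receiver 3 are mutually consistent (residuals ≈ 0); Receiver 0 is off by 59.3 km.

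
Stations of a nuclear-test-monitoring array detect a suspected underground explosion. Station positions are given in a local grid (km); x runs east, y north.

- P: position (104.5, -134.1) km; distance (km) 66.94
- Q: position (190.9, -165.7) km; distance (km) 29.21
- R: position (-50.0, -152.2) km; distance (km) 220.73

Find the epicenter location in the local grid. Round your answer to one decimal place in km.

Circle about each station: (x − 104.5)² + (y + 134.1)² = 66.94²; (x − 190.9)² + (y + 165.7)² = 29.21²; (x + 50.0)² + (y + 152.2)² = 220.73².
Subtracting the P equation from the Q and R equations removes the quadratic terms:
172.8 x − 63.2 y = 38623.98
-309.0 x − 36.2 y = -47478.99
Solving the 2×2 system: x ≈ 170.6, y ≈ -144.7 km.

(170.6, -144.7)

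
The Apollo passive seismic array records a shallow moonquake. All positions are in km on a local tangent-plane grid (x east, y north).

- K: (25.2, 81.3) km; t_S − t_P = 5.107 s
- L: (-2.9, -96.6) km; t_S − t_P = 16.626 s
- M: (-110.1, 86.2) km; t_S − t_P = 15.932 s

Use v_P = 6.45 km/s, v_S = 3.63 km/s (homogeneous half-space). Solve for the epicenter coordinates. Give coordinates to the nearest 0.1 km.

Distance from S−P lag: d = Δt · v_P v_S / (v_P − v_S) = Δt · (6.45·3.63)/(6.45−3.63) ≈ 8.3027·Δt.
So d_K = 42.40, d_L = 138.04, d_M = 132.28 km.
Circle about each station: (x − 25.2)² + (y − 81.3)² = 42.40²; (x + 2.9)² + (y + 96.6)² = 138.04²; (x + 110.1)² + (y − 86.2)² = 132.28².
Subtracting the K equation from the L and M equations removes the quadratic terms:
-56.2 x − 355.8 y = -15162.04
-270.6 x + 9.8 y = -3392.52
Solving the 2×2 system: x ≈ 14.0, y ≈ 40.4 km.

14.0 km east, 40.4 km north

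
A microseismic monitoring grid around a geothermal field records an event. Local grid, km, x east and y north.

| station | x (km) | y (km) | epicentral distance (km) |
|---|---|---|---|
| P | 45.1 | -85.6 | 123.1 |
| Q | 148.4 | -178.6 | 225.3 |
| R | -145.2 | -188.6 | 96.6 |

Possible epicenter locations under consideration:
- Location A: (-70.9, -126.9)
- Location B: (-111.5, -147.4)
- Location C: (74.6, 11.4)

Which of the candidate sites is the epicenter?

Location A

For each candidate, compare |candidate − station| to the reported distance:
Location A: residuals P 0.0, Q 0.0, R 0.0 → max 0.0 km
Location B: residuals P 45.3, Q 36.5, R 43.4 → max 45.3 km
Location C: residuals P 21.7, Q 21.5, R 200.6 → max 200.6 km
Only Location A has all residuals ≈ 0.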